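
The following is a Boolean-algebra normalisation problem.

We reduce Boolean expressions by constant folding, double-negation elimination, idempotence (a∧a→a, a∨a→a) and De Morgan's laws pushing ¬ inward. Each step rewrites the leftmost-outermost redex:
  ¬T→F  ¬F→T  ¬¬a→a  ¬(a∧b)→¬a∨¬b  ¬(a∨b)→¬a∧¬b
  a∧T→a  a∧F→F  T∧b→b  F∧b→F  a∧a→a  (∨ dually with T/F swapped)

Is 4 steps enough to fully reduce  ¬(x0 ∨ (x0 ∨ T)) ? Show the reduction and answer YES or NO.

Answer: NO — after 4 steps the term is ¬x0 ∧ F, not yet normal

Working:
  start: ¬(x0 ∨ (x0 ∨ T))
  →1  ¬x0 ∧ ¬(x0 ∨ T)
  →2  ¬x0 ∧ (¬x0 ∧ ¬T)
  →3  ¬x0 ∧ (¬x0 ∧ F)
  →4  ¬x0 ∧ F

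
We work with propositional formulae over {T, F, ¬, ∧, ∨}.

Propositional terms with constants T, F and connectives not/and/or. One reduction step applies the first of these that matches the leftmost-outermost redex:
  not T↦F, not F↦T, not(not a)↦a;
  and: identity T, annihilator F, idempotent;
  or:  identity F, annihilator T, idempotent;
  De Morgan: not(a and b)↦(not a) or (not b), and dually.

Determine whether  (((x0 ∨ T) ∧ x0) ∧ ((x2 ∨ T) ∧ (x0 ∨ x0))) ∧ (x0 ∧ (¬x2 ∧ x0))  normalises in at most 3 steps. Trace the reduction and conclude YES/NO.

  start: (((x0 ∨ T) ∧ x0) ∧ ((x2 ∨ T) ∧ (x0 ∨ x0))) ∧ (x0 ∧ (¬x2 ∧ x0))
  step 1: ((T ∧ x0) ∧ ((x2 ∨ T) ∧ (x0 ∨ x0))) ∧ (x0 ∧ (¬x2 ∧ x0))
  step 2: (x0 ∧ ((x2 ∨ T) ∧ (x0 ∨ x0))) ∧ (x0 ∧ (¬x2 ∧ x0))
  step 3: (x0 ∧ (T ∧ (x0 ∨ x0))) ∧ (x0 ∧ (¬x2 ∧ x0))

Answer: NO — after 3 steps the term is (x0 ∧ (T ∧ (x0 ∨ x0))) ∧ (x0 ∧ (¬x2 ∧ x0)), not yet normal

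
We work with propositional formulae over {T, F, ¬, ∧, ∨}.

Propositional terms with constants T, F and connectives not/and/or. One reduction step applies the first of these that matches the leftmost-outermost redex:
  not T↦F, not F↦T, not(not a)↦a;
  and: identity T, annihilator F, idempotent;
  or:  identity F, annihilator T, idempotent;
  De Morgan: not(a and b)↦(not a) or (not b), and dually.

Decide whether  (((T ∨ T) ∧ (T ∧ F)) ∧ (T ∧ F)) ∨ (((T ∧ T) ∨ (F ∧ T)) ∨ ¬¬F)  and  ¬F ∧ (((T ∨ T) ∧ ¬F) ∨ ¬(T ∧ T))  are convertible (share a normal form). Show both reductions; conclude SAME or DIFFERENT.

Answer: SAME — A ⇓ T, B ⇓ T

Working:
Term A:
  start: (((T ∨ T) ∧ (T ∧ F)) ∧ (T ∧ F)) ∨ (((T ∧ T) ∨ (F ∧ T)) ∨ ¬¬F)
  →1  ((T ∧ (T ∧ F)) ∧ (T ∧ F)) ∨ (((T ∧ T) ∨ (F ∧ T)) ∨ ¬¬F)
  →2  ((T ∧ F) ∧ (T ∧ F)) ∨ (((T ∧ T) ∨ (F ∧ T)) ∨ ¬¬F)
  →3  (T ∧ F) ∨ (((T ∧ T) ∨ (F ∧ T)) ∨ ¬¬F)
  →4  F ∨ (((T ∧ T) ∨ (F ∧ T)) ∨ ¬¬F)
  →5  ((T ∧ T) ∨ (F ∧ T)) ∨ ¬¬F
  →6  (T ∨ (F ∧ T)) ∨ ¬¬F
  →7  T ∨ ¬¬F
  →8  T

Term B:
  start: ¬F ∧ (((T ∨ T) ∧ ¬F) ∨ ¬(T ∧ T))
  →1  T ∧ (((T ∨ T) ∧ ¬F) ∨ ¬(T ∧ T))
  →2  ((T ∨ T) ∧ ¬F) ∨ ¬(T ∧ T)
  →3  (T ∧ ¬F) ∨ ¬(T ∧ T)
  →4  ¬F ∨ ¬(T ∧ T)
  →5  T ∨ ¬(T ∧ T)
  →6  T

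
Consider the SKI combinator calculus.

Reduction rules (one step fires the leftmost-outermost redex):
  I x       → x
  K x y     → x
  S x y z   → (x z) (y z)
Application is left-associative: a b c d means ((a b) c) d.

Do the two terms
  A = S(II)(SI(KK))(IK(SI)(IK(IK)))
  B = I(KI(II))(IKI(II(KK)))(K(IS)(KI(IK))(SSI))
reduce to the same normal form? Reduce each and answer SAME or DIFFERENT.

Answer: DIFFERENT — A ⇓ SI(SIK), B ⇓ S(SSI)

Reduction:
Term A:
  start: S(II)(SI(KK))(IK(SI)(IK(IK)))
  step 1: II(IK(SI)(IK(IK)))(SI(KK)(IK(SI)(IK(IK))))
  step 2: I(IK(SI)(IK(IK)))(SI(KK)(IK(SI)(IK(IK))))
  step 3: IK(SI)(IK(IK))(SI(KK)(IK(SI)(IK(IK))))
  step 4: K(SI)(IK(IK))(SI(KK)(IK(SI)(IK(IK))))
  step 5: SI(SI(KK)(IK(SI)(IK(IK))))
  step 6: SI(I(IK(SI)(IK(IK)))(KK(IK(SI)(IK(IK)))))
  step 7: SI(IK(SI)(IK(IK))(KK(IK(SI)(IK(IK)))))
  step 8: SI(K(SI)(IK(IK))(KK(IK(SI)(IK(IK)))))
  step 9: SI(SI(KK(IK(SI)(IK(IK)))))
  step 10: SI(SIK)

Term B:
  start: I(KI(II))(IKI(II(KK)))(K(IS)(KI(IK))(SSI))
  step 1: KI(II)(IKI(II(KK)))(K(IS)(KI(IK))(SSI))
  step 2: I(IKI(II(KK)))(K(IS)(KI(IK))(SSI))
  step 3: IKI(II(KK))(K(IS)(KI(IK))(SSI))
  step 4: KI(II(KK))(K(IS)(KI(IK))(SSI))
  step 5: I(K(IS)(KI(IK))(SSI))
  step 6: K(IS)(KI(IK))(SSI)
  step 7: IS(SSI)
  step 8: S(SSI)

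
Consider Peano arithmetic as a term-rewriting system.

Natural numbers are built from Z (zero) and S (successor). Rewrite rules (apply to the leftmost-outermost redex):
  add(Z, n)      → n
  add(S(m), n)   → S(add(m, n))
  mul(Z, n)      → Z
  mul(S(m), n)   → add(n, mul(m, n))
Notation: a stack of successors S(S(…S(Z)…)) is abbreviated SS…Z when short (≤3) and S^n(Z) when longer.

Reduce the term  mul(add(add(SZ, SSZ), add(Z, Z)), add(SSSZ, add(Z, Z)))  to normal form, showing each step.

  start: mul(add(add(SZ, SSZ), add(Z, Z)), add(SSSZ, add(Z, Z)))
  [1] mul(add(S(add(Z, SSZ)), add(Z, Z)), add(SSSZ, add(Z, Z)))
  [2] mul(S(add(add(Z, SSZ), add(Z, Z))), add(SSSZ, add(Z, Z)))
  [3] add(add(SSSZ, add(Z, Z)), mul(add(add(Z, SSZ), add(Z, Z)), add(SSSZ, add(Z, Z))))
  [4] add(S(add(SSZ, add(Z, Z))), mul(add(add(Z, SSZ), add(Z, Z)), add(SSSZ, add(Z, Z))))
  [5] S(add(add(SSZ, add(Z, Z)), mul(add(add(Z, SSZ), add(Z, Z)), add(SSSZ, add(Z, Z)))))
  [6] S(add(S(add(SZ, add(Z, Z))), mul(add(add(Z, SSZ), add(Z, Z)), add(SSSZ, add(Z, Z)))))
  [7] S(S(add(add(SZ, add(Z, Z)), mul(add(add(Z, SSZ), add(Z, Z)), add(SSSZ, add(Z, Z))))))
  [8] S(S(add(S(add(Z, add(Z, Z))), mul(add(add(Z, SSZ), add(Z, Z)), add(SSSZ, add(Z, Z))))))
  [9] S(S(S(add(add(Z, add(Z, Z)), mul(add(add(Z, SSZ), add(Z, Z)), add(SSSZ, add(Z, Z)))))))
  [10] S(S(S(add(add(Z, Z), mul(add(add(Z, SSZ), add(Z, Z)), add(SSSZ, add(Z, Z)))))))
  [11] S(S(S(add(Z, mul(add(add(Z, SSZ), add(Z, Z)), add(SSSZ, add(Z, Z)))))))
  [12] S(S(S(mul(add(add(Z, SSZ), add(Z, Z)), add(SSSZ, add(Z, Z))))))
  [13] S(S(S(mul(add(SSZ, add(Z, Z)), add(SSSZ, add(Z, Z))))))
  [14] S(S(S(mul(S(add(SZ, add(Z, Z))), add(SSSZ, add(Z, Z))))))
  [15] S(S(S(add(add(SSSZ, add(Z, Z)), mul(add(SZ, add(Z, Z)), add(SSSZ, add(Z, Z)))))))
  [16] S(S(S(add(S(add(SSZ, add(Z, Z))), mul(add(SZ, add(Z, Z)), add(SSSZ, add(Z, Z)))))))
  [17] S(S(S(S(add(add(SSZ, add(Z, Z)), mul(add(SZ, add(Z, Z)), add(SSSZ, add(Z, Z))))))))
  [18] S(S(S(S(add(S(add(SZ, add(Z, Z))), mul(add(SZ, add(Z, Z)), add(SSSZ, add(Z, Z))))))))
  [19] S(S(S(S(S(add(add(SZ, add(Z, Z)), mul(add(SZ, add(Z, Z)), add(SSSZ, add(Z, Z)))))))))
  [20] S(S(S(S(S(add(S(add(Z, add(Z, Z))), mul(add(SZ, add(Z, Z)), add(SSSZ, add(Z, Z)))))))))
  [21] S(S(S(S(S(S(add(add(Z, add(Z, Z)), mul(add(SZ, add(Z, Z)), add(SSSZ, add(Z, Z))))))))))
  [22] S(S(S(S(S(S(add(add(Z, Z), mul(add(SZ, add(Z, Z)), add(SSSZ, add(Z, Z))))))))))
  [23] S(S(S(S(S(S(add(Z, mul(add(SZ, add(Z, Z)), add(SSSZ, add(Z, Z))))))))))
  [24] S(S(S(S(S(S(mul(add(SZ, add(Z, Z)), add(SSSZ, add(Z, Z)))))))))
  [25] S(S(S(S(S(S(mul(S(add(Z, add(Z, Z))), add(SSSZ, add(Z, Z)))))))))
  [26] S(S(S(S(S(S(add(add(SSSZ, add(Z, Z)), mul(add(Z, add(Z, Z)), add(SSSZ, add(Z, Z))))))))))
  [27] S(S(S(S(S(S(add(S(add(SSZ, add(Z, Z))), mul(add(Z, add(Z, Z)), add(SSSZ, add(Z, Z))))))))))
  [28] S(S(S(S(S(S(S(add(add(SSZ, add(Z, Z)), mul(add(Z, add(Z, Z)), add(SSSZ, add(Z, Z)))))))))))
  [29] S(S(S(S(S(S(S(add(S(add(SZ, add(Z, Z))), mul(add(Z, add(Z, Z)), add(SSSZ, add(Z, Z)))))))))))
  [30] S(S(S(S(S(S(S(S(add(add(SZ, add(Z, Z)), mul(add(Z, add(Z, Z)), add(SSSZ, add(Z, Z))))))))))))
  [31] S(S(S(S(S(S(S(S(add(S(add(Z, add(Z, Z))), mul(add(Z, add(Z, Z)), add(SSSZ, add(Z, Z))))))))))))
  [32] S(S(S(S(S(S(S(S(S(add(add(Z, add(Z, Z)), mul(add(Z, add(Z, Z)), add(SSSZ, add(Z, Z)))))))))))))
  [33] S(S(S(S(S(S(S(S(S(add(add(Z, Z), mul(add(Z, add(Z, Z)), add(SSSZ, add(Z, Z)))))))))))))
  [34] S(S(S(S(S(S(S(S(S(add(Z, mul(add(Z, add(Z, Z)), add(SSSZ, add(Z, Z)))))))))))))
  [35] S(S(S(S(S(S(S(S(S(mul(add(Z, add(Z, Z)), add(SSSZ, add(Z, Z))))))))))))
  [36] S(S(S(S(S(S(S(S(S(mul(add(Z, Z), add(SSSZ, add(Z, Z))))))))))))
  [37] S(S(S(S(S(S(S(S(S(mul(Z, add(SSSZ, add(Z, Z))))))))))))
  [38] S^9(Z)

Answer: normal form = S^9(Z)  (in 38 steps)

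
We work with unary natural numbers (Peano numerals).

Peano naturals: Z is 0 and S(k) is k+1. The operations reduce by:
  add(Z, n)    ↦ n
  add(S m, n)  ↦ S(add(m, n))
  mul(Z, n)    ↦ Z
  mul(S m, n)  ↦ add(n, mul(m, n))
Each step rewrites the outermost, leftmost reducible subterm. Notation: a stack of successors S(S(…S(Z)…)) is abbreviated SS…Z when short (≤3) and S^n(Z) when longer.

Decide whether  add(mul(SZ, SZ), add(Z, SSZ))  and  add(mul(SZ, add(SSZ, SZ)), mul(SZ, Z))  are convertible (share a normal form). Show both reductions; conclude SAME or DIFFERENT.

Answer: SAME — A ⇓ SSSZ, B ⇓ SSSZ

Reduction:
Term A:
  start: add(mul(SZ, SZ), add(Z, SSZ))
  →1  add(add(SZ, mul(Z, SZ)), add(Z, SSZ))
  →2  add(S(add(Z, mul(Z, SZ))), add(Z, SSZ))
  →3  S(add(add(Z, mul(Z, SZ)), add(Z, SSZ)))
  →4  S(add(mul(Z, SZ), add(Z, SSZ)))
  →5  S(add(Z, add(Z, SSZ)))
  →6  S(add(Z, SSZ))
  →7  SSSZ

Term B:
  start: add(mul(SZ, add(SSZ, SZ)), mul(SZ, Z))
  →1  add(add(add(SSZ, SZ), mul(Z, add(SSZ, SZ))), mul(SZ, Z))
  →2  add(add(S(add(SZ, SZ)), mul(Z, add(SSZ, SZ))), mul(SZ, Z))
  →3  add(S(add(add(SZ, SZ), mul(Z, add(SSZ, SZ)))), mul(SZ, Z))
  →4  S(add(add(add(SZ, SZ), mul(Z, add(SSZ, SZ))), mul(SZ, Z)))
  →5  S(add(add(S(add(Z, SZ)), mul(Z, add(SSZ, SZ))), mul(SZ, Z)))
  →6  S(add(S(add(add(Z, SZ), mul(Z, add(SSZ, SZ)))), mul(SZ, Z)))
  →7  S(S(add(add(add(Z, SZ), mul(Z, add(SSZ, SZ))), mul(SZ, Z))))
  →8  S(S(add(add(SZ, mul(Z, add(SSZ, SZ))), mul(SZ, Z))))
  →9  S(S(add(S(add(Z, mul(Z, add(SSZ, SZ)))), mul(SZ, Z))))
  →10  S(S(S(add(add(Z, mul(Z, add(SSZ, SZ))), mul(SZ, Z)))))
  →11  S(S(S(add(mul(Z, add(SSZ, SZ)), mul(SZ, Z)))))
  →12  S(S(S(add(Z, mul(SZ, Z)))))
  →13  S(S(S(mul(SZ, Z))))
  →14  S(S(S(add(Z, mul(Z, Z)))))
  →15  S(S(S(mul(Z, Z))))
  →16  SSSZ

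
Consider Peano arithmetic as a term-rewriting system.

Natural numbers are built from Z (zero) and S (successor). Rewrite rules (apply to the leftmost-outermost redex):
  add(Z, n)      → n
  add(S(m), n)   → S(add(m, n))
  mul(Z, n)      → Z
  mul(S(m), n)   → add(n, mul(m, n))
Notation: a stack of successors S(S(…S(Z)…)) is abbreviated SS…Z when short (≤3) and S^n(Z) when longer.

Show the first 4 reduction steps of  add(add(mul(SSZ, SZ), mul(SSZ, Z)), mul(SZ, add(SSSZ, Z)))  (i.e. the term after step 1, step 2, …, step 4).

Answer: after 4 steps: S(add(add(add(Z, mul(SZ, SZ)), mul(SSZ, Z)), mul(SZ, add(SSSZ, Z))))

Working:
  start: add(add(mul(SSZ, SZ), mul(SSZ, Z)), mul(SZ, add(SSSZ, Z)))
  [1] add(add(add(SZ, mul(SZ, SZ)), mul(SSZ, Z)), mul(SZ, add(SSSZ, Z)))
  [2] add(add(S(add(Z, mul(SZ, SZ))), mul(SSZ, Z)), mul(SZ, add(SSSZ, Z)))
  [3] add(S(add(add(Z, mul(SZ, SZ)), mul(SSZ, Z))), mul(SZ, add(SSSZ, Z)))
  [4] S(add(add(add(Z, mul(SZ, SZ)), mul(SSZ, Z)), mul(SZ, add(SSSZ, Z))))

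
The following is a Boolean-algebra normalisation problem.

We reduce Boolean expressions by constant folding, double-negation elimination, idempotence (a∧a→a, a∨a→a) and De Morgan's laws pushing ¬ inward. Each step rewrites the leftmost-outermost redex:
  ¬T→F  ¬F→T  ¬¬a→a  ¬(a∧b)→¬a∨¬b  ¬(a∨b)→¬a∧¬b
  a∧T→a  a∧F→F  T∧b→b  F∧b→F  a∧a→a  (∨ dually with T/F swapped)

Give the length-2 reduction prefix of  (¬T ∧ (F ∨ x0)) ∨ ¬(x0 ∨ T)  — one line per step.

Answer: after 2 steps: F ∨ ¬(x0 ∨ T)

Derivation:
  start: (¬T ∧ (F ∨ x0)) ∨ ¬(x0 ∨ T)
  →1  (F ∧ (F ∨ x0)) ∨ ¬(x0 ∨ T)
  →2  F ∨ ¬(x0 ∨ T)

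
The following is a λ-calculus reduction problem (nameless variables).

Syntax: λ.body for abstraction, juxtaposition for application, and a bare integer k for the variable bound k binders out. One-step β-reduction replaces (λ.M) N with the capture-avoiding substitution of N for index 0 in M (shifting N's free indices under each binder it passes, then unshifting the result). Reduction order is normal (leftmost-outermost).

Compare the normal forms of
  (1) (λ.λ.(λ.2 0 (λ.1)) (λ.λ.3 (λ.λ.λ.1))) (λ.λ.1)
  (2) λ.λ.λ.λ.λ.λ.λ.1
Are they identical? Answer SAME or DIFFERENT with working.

Answer: SAME — A ⇓ λ.λ.λ.λ.λ.λ.λ.1, B ⇓ λ.λ.λ.λ.λ.λ.λ.1

Derivation:
Term A:
  start: (λ.λ.(λ.2 0 (λ.1)) (λ.λ.3 (λ.λ.λ.1))) (λ.λ.1)
  step 1: λ.(λ.(λ.λ.1) 0 (λ.1)) (λ.λ.(λ.λ.1) (λ.λ.λ.1))
  step 2: λ.(λ.λ.1) (λ.λ.(λ.λ.1) (λ.λ.λ.1)) (λ.λ.λ.(λ.λ.1) (λ.λ.λ.1))
  step 3: λ.(λ.λ.λ.(λ.λ.1) (λ.λ.λ.1)) (λ.λ.λ.(λ.λ.1) (λ.λ.λ.1))
  step 4: λ.λ.λ.(λ.λ.1) (λ.λ.λ.1)
  step 5: λ.λ.λ.λ.λ.λ.λ.1

Term B:
  start: λ.λ.λ.λ.λ.λ.λ.1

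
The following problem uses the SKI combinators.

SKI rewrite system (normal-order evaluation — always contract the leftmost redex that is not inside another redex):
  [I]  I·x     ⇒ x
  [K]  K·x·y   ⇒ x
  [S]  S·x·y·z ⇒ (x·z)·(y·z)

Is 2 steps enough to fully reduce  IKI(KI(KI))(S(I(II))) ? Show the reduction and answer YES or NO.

  start: IKI(KI(KI))(S(I(II)))
  →1  KI(KI(KI))(S(I(II)))
  →2  I(S(I(II)))

Answer: NO — after 2 steps the term is I(S(I(II))), not yet normal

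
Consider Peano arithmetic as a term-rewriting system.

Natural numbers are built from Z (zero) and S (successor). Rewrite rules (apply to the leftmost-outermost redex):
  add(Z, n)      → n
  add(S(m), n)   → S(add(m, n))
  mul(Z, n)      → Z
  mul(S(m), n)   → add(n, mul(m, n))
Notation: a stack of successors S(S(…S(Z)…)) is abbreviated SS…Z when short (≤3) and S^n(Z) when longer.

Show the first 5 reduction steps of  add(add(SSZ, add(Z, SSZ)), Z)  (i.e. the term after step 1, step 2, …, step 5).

Answer: after 5 steps: S(S(add(add(Z, SSZ), Z)))

Working:
  start: add(add(SSZ, add(Z, SSZ)), Z)
  step 1: add(S(add(SZ, add(Z, SSZ))), Z)
  step 2: S(add(add(SZ, add(Z, SSZ)), Z))
  step 3: S(add(S(add(Z, add(Z, SSZ))), Z))
  step 4: S(S(add(add(Z, add(Z, SSZ)), Z)))
  step 5: S(S(add(add(Z, SSZ), Z)))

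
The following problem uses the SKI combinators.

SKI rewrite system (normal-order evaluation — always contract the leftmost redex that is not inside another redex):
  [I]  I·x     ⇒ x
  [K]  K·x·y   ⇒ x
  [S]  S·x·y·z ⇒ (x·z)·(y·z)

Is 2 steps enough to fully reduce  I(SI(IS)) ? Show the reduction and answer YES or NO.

Answer: YES — reaches normal form SIS in 2 ≤ 2 steps

Working:
  start: I(SI(IS))
  →1  SI(IS)
  →2  SIS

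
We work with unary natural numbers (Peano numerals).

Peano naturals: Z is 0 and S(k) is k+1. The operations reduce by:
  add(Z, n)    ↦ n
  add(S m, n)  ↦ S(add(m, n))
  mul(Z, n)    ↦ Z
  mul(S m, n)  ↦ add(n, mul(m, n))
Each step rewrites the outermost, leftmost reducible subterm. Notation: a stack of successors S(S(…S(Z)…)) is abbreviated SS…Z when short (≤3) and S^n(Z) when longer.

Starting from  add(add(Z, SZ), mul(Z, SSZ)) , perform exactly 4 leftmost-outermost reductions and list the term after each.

Answer: after 4 steps: SZ

Derivation:
  start: add(add(Z, SZ), mul(Z, SSZ))
  step 1: add(SZ, mul(Z, SSZ))
  step 2: S(add(Z, mul(Z, SSZ)))
  step 3: S(mul(Z, SSZ))
  step 4: SZ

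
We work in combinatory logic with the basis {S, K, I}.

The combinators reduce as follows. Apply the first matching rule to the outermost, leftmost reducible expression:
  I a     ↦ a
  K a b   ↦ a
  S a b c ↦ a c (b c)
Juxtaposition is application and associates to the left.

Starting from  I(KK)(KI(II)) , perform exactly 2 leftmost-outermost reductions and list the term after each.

Answer: after 2 steps: K

Reduction:
  start: I(KK)(KI(II))
  [1] KK(KI(II))
  [2] K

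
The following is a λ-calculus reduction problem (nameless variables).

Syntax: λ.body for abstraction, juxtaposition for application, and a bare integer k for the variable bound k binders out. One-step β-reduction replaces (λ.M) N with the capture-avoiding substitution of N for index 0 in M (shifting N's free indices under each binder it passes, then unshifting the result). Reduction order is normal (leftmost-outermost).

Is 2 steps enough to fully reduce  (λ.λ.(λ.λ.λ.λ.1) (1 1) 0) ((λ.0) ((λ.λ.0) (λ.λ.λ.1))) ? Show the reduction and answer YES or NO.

  start: (λ.λ.(λ.λ.λ.λ.1) (1 1) 0) ((λ.0) ((λ.λ.0) (λ.λ.λ.1)))
  →1  λ.(λ.λ.λ.λ.1) ((λ.0) ((λ.λ.0) (λ.λ.λ.1)) ((λ.0) ((λ.λ.0) (λ.λ.λ.1)))) 0
  →2  λ.(λ.λ.λ.1) 0

Answer: NO — after 2 steps the term is λ.(λ.λ.λ.1) 0, not yet normal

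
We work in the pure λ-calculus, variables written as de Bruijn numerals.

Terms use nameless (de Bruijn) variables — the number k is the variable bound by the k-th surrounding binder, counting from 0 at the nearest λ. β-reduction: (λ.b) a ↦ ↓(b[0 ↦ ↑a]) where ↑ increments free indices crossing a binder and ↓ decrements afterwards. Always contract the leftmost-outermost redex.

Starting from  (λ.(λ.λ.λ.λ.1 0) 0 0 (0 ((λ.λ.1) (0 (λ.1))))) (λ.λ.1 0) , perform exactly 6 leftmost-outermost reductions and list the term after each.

Answer: after 6 steps: λ.(λ.λ.1) ((λ.λ.1 0) (λ.λ.λ.1 0)) 0

Derivation:
  start: (λ.(λ.λ.λ.λ.1 0) 0 0 (0 ((λ.λ.1) (0 (λ.1))))) (λ.λ.1 0)
  step 1: (λ.λ.λ.λ.1 0) (λ.λ.1 0) (λ.λ.1 0) ((λ.λ.1 0) ((λ.λ.1) ((λ.λ.1 0) (λ.λ.λ.1 0))))
  step 2: (λ.λ.λ.1 0) (λ.λ.1 0) ((λ.λ.1 0) ((λ.λ.1) ((λ.λ.1 0) (λ.λ.λ.1 0))))
  step 3: (λ.λ.1 0) ((λ.λ.1 0) ((λ.λ.1) ((λ.λ.1 0) (λ.λ.λ.1 0))))
  step 4: λ.(λ.λ.1 0) ((λ.λ.1) ((λ.λ.1 0) (λ.λ.λ.1 0))) 0
  step 5: λ.(λ.(λ.λ.1) ((λ.λ.1 0) (λ.λ.λ.1 0)) 0) 0
  step 6: λ.(λ.λ.1) ((λ.λ.1 0) (λ.λ.λ.1 0)) 0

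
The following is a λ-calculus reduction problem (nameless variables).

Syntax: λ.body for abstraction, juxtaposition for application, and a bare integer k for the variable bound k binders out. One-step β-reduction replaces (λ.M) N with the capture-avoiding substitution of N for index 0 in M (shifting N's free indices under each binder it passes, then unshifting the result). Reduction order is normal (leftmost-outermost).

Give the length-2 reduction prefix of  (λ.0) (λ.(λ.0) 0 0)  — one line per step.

  start: (λ.0) (λ.(λ.0) 0 0)
  →1  λ.(λ.0) 0 0
  →2  λ.0 0

Answer: after 2 steps: λ.0 0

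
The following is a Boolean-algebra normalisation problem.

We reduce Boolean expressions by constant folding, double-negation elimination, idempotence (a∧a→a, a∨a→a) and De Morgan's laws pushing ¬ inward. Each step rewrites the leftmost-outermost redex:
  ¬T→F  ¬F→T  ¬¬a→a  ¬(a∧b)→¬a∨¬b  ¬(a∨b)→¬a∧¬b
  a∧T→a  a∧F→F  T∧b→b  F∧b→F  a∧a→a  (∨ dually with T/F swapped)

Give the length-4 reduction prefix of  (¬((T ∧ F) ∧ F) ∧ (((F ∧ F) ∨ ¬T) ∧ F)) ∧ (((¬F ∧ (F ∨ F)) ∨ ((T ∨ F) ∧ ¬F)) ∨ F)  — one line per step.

Answer: after 4 steps: ((¬F ∨ ¬F) ∧ (((F ∧ F) ∨ ¬T) ∧ F)) ∧ (((¬F ∧ (F ∨ F)) ∨ ((T ∨ F) ∧ ¬F)) ∨ F)

Working:
  start: (¬((T ∧ F) ∧ F) ∧ (((F ∧ F) ∨ ¬T) ∧ F)) ∧ (((¬F ∧ (F ∨ F)) ∨ ((T ∨ F) ∧ ¬F)) ∨ F)
  [1] ((¬(T ∧ F) ∨ ¬F) ∧ (((F ∧ F) ∨ ¬T) ∧ F)) ∧ (((¬F ∧ (F ∨ F)) ∨ ((T ∨ F) ∧ ¬F)) ∨ F)
  [2] (((¬T ∨ ¬F) ∨ ¬F) ∧ (((F ∧ F) ∨ ¬T) ∧ F)) ∧ (((¬F ∧ (F ∨ F)) ∨ ((T ∨ F) ∧ ¬F)) ∨ F)
  [3] (((F ∨ ¬F) ∨ ¬F) ∧ (((F ∧ F) ∨ ¬T) ∧ F)) ∧ (((¬F ∧ (F ∨ F)) ∨ ((T ∨ F) ∧ ¬F)) ∨ F)
  [4] ((¬F ∨ ¬F) ∧ (((F ∧ F) ∨ ¬T) ∧ F)) ∧ (((¬F ∧ (F ∨ F)) ∨ ((T ∨ F) ∧ ¬F)) ∨ F)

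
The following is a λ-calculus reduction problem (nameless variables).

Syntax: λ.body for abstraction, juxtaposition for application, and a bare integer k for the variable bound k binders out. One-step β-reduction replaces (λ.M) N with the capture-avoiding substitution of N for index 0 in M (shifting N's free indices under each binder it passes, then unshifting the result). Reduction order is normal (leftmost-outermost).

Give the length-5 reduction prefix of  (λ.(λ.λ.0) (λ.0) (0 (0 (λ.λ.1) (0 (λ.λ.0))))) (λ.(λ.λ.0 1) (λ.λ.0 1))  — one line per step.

  start: (λ.(λ.λ.0) (λ.0) (0 (0 (λ.λ.1) (0 (λ.λ.0))))) (λ.(λ.λ.0 1) (λ.λ.0 1))
  [1] (λ.λ.0) (λ.0) ((λ.(λ.λ.0 1) (λ.λ.0 1)) ((λ.(λ.λ.0 1) (λ.λ.0 1)) (λ.λ.1) ((λ.(λ.λ.0 1) (λ.λ.0 1)) (λ.λ.0))))
  [2] (λ.0) ((λ.(λ.λ.0 1) (λ.λ.0 1)) ((λ.(λ.λ.0 1) (λ.λ.0 1)) (λ.λ.1) ((λ.(λ.λ.0 1) (λ.λ.0 1)) (λ.λ.0))))
  [3] (λ.(λ.λ.0 1) (λ.λ.0 1)) ((λ.(λ.λ.0 1) (λ.λ.0 1)) (λ.λ.1) ((λ.(λ.λ.0 1) (λ.λ.0 1)) (λ.λ.0)))
  [4] (λ.λ.0 1) (λ.λ.0 1)
  [5] λ.0 (λ.λ.0 1)

Answer: after 5 steps: λ.0 (λ.λ.0 1)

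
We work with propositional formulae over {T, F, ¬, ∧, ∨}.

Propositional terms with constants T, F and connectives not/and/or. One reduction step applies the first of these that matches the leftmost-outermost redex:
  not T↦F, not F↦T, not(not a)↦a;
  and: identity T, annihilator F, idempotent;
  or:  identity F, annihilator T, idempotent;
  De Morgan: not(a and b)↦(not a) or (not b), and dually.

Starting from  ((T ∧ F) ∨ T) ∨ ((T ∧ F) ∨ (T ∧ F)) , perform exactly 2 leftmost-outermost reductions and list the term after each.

  start: ((T ∧ F) ∨ T) ∨ ((T ∧ F) ∨ (T ∧ F))
  →1  T ∨ ((T ∧ F) ∨ (T ∧ F))
  →2  T

Answer: after 2 steps: T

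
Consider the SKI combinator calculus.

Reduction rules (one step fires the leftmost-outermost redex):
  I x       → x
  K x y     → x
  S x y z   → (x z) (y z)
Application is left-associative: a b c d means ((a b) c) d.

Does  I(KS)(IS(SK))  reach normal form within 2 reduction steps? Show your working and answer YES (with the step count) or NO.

  start: I(KS)(IS(SK))
  →1  KS(IS(SK))
  →2  S

Answer: YES — reaches normal form S in 2 ≤ 2 steps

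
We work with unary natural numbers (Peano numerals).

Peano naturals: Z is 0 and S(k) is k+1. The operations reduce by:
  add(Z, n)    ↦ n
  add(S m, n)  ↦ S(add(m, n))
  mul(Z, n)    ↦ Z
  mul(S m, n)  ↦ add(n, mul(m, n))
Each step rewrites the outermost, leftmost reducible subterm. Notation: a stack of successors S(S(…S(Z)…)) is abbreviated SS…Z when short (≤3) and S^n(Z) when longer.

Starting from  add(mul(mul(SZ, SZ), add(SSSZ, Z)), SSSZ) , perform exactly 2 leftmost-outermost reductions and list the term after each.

  start: add(mul(mul(SZ, SZ), add(SSSZ, Z)), SSSZ)
  step 1: add(mul(add(SZ, mul(Z, SZ)), add(SSSZ, Z)), SSSZ)
  step 2: add(mul(S(add(Z, mul(Z, SZ))), add(SSSZ, Z)), SSSZ)

Answer: after 2 steps: add(mul(S(add(Z, mul(Z, SZ))), add(SSSZ, Z)), SSSZ)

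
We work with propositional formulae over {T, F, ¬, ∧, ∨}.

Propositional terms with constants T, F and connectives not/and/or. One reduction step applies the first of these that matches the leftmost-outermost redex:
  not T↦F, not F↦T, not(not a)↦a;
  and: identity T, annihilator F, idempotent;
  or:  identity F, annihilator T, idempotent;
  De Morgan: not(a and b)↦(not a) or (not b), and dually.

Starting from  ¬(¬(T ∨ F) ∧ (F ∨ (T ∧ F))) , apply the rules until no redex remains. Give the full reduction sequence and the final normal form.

Answer: normal form = T  (in 4 steps)

Working:
  start: ¬(¬(T ∨ F) ∧ (F ∨ (T ∧ F)))
  →1  ¬¬(T ∨ F) ∨ ¬(F ∨ (T ∧ F))
  →2  (T ∨ F) ∨ ¬(F ∨ (T ∧ F))
  →3  T ∨ ¬(F ∨ (T ∧ F))
  →4  T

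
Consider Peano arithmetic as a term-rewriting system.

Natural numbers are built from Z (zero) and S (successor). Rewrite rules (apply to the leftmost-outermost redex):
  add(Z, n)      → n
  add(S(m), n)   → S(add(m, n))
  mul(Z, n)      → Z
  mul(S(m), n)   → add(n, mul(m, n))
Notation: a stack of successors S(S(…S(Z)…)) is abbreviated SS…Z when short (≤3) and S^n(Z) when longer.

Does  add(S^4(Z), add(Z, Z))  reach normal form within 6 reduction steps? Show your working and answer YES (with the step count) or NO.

Answer: YES — reaches normal form S^4(Z) in 6 ≤ 6 steps

Working:
  start: add(S^4(Z), add(Z, Z))
  [1] S(add(SSSZ, add(Z, Z)))
  [2] S(S(add(SSZ, add(Z, Z))))
  [3] S(S(S(add(SZ, add(Z, Z)))))
  [4] S(S(S(S(add(Z, add(Z, Z))))))
  [5] S(S(S(S(add(Z, Z)))))
  [6] S^4(Z)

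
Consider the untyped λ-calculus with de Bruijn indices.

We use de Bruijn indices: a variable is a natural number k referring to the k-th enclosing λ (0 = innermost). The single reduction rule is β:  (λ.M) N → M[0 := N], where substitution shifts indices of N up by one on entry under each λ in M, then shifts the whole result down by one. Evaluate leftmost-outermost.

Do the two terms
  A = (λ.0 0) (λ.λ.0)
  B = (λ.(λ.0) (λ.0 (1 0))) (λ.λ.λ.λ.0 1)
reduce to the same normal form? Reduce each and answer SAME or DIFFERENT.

Answer: DIFFERENT — A ⇓ λ.0, B ⇓ λ.0 (λ.λ.λ.0 1)

Working:
Term A:
  start: (λ.0 0) (λ.λ.0)
  [1] (λ.λ.0) (λ.λ.0)
  [2] λ.0

Term B:
  start: (λ.(λ.0) (λ.0 (1 0))) (λ.λ.λ.λ.0 1)
  [1] (λ.0) (λ.0 ((λ.λ.λ.λ.0 1) 0))
  [2] λ.0 ((λ.λ.λ.λ.0 1) 0)
  [3] λ.0 (λ.λ.λ.0 1)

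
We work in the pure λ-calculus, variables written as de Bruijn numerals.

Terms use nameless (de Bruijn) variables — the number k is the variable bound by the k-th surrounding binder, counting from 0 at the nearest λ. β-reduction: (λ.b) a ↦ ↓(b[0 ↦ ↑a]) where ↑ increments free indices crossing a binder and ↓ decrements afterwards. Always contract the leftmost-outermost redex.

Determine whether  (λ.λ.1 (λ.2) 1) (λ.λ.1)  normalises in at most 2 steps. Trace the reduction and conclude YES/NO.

  start: (λ.λ.1 (λ.2) 1) (λ.λ.1)
  step 1: λ.(λ.λ.1) (λ.λ.λ.1) (λ.λ.1)
  step 2: λ.(λ.λ.λ.λ.1) (λ.λ.1)

Answer: NO — after 2 steps the term is λ.(λ.λ.λ.λ.1) (λ.λ.1), not yet normal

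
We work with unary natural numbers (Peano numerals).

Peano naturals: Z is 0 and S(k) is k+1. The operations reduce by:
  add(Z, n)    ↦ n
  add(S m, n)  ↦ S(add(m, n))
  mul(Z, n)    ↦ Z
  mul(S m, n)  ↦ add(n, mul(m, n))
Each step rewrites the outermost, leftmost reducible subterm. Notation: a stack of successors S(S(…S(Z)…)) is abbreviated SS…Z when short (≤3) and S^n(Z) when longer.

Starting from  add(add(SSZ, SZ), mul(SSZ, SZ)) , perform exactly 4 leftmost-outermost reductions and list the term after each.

  start: add(add(SSZ, SZ), mul(SSZ, SZ))
  [1] add(S(add(SZ, SZ)), mul(SSZ, SZ))
  [2] S(add(add(SZ, SZ), mul(SSZ, SZ)))
  [3] S(add(S(add(Z, SZ)), mul(SSZ, SZ)))
  [4] S(S(add(add(Z, SZ), mul(SSZ, SZ))))

Answer: after 4 steps: S(S(add(add(Z, SZ), mul(SSZ, SZ))))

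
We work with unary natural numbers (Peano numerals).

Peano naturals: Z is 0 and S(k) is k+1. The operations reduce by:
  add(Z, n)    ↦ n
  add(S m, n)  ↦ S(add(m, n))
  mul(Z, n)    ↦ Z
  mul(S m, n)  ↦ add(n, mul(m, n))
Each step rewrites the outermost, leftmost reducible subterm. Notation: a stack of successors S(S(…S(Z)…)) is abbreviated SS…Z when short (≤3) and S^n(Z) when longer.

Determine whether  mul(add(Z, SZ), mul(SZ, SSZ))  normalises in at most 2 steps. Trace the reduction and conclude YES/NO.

  start: mul(add(Z, SZ), mul(SZ, SSZ))
  →1  mul(SZ, mul(SZ, SSZ))
  →2  add(mul(SZ, SSZ), mul(Z, mul(SZ, SSZ)))

Answer: NO — after 2 steps the term is add(mul(SZ, SSZ), mul(Z, mul(SZ, SSZ))), not yet normal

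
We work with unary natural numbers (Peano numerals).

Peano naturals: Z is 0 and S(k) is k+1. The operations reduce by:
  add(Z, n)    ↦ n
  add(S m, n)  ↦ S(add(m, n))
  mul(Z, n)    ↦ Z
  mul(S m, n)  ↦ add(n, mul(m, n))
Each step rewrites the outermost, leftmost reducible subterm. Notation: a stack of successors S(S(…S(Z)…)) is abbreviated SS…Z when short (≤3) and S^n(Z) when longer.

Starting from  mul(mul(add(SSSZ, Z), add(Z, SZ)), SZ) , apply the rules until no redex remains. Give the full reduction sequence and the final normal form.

Answer: normal form = SSSZ  (in 27 steps)

Reduction:
  start: mul(mul(add(SSSZ, Z), add(Z, SZ)), SZ)
  step 1: mul(mul(S(add(SSZ, Z)), add(Z, SZ)), SZ)
  step 2: mul(add(add(Z, SZ), mul(add(SSZ, Z), add(Z, SZ))), SZ)
  step 3: mul(add(SZ, mul(add(SSZ, Z), add(Z, SZ))), SZ)
  step 4: mul(S(add(Z, mul(add(SSZ, Z), add(Z, SZ)))), SZ)
  step 5: add(SZ, mul(add(Z, mul(add(SSZ, Z), add(Z, SZ))), SZ))
  step 6: S(add(Z, mul(add(Z, mul(add(SSZ, Z), add(Z, SZ))), SZ)))
  step 7: S(mul(add(Z, mul(add(SSZ, Z), add(Z, SZ))), SZ))
  step 8: S(mul(mul(add(SSZ, Z), add(Z, SZ)), SZ))
  step 9: S(mul(mul(S(add(SZ, Z)), add(Z, SZ)), SZ))
  step 10: S(mul(add(add(Z, SZ), mul(add(SZ, Z), add(Z, SZ))), SZ))
  step 11: S(mul(add(SZ, mul(add(SZ, Z), add(Z, SZ))), SZ))
  step 12: S(mul(S(add(Z, mul(add(SZ, Z), add(Z, SZ)))), SZ))
  step 13: S(add(SZ, mul(add(Z, mul(add(SZ, Z), add(Z, SZ))), SZ)))
  step 14: S(S(add(Z, mul(add(Z, mul(add(SZ, Z), add(Z, SZ))), SZ))))
  step 15: S(S(mul(add(Z, mul(add(SZ, Z), add(Z, SZ))), SZ)))
  step 16: S(S(mul(mul(add(SZ, Z), add(Z, SZ)), SZ)))
  step 17: S(S(mul(mul(S(add(Z, Z)), add(Z, SZ)), SZ)))
  step 18: S(S(mul(add(add(Z, SZ), mul(add(Z, Z), add(Z, SZ))), SZ)))
  step 19: S(S(mul(add(SZ, mul(add(Z, Z), add(Z, SZ))), SZ)))
  step 20: S(S(mul(S(add(Z, mul(add(Z, Z), add(Z, SZ)))), SZ)))
  step 21: S(S(add(SZ, mul(add(Z, mul(add(Z, Z), add(Z, SZ))), SZ))))
  step 22: S(S(S(add(Z, mul(add(Z, mul(add(Z, Z), add(Z, SZ))), SZ)))))
  step 23: S(S(S(mul(add(Z, mul(add(Z, Z), add(Z, SZ))), SZ))))
  step 24: S(S(S(mul(mul(add(Z, Z), add(Z, SZ)), SZ))))
  step 25: S(S(S(mul(mul(Z, add(Z, SZ)), SZ))))
  step 26: S(S(S(mul(Z, SZ))))
  step 27: SSSZ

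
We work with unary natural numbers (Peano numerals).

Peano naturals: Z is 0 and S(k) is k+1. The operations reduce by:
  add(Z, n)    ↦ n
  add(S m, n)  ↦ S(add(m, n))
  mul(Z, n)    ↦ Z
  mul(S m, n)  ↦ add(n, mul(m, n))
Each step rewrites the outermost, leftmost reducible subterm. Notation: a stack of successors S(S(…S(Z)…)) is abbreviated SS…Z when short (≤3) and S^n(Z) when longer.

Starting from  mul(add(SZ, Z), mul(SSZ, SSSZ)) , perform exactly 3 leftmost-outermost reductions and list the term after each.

Answer: after 3 steps: add(add(SSSZ, mul(SZ, SSSZ)), mul(add(Z, Z), mul(SSZ, SSSZ)))

Derivation:
  start: mul(add(SZ, Z), mul(SSZ, SSSZ))
  [1] mul(S(add(Z, Z)), mul(SSZ, SSSZ))
  [2] add(mul(SSZ, SSSZ), mul(add(Z, Z), mul(SSZ, SSSZ)))
  [3] add(add(SSSZ, mul(SZ, SSSZ)), mul(add(Z, Z), mul(SSZ, SSSZ)))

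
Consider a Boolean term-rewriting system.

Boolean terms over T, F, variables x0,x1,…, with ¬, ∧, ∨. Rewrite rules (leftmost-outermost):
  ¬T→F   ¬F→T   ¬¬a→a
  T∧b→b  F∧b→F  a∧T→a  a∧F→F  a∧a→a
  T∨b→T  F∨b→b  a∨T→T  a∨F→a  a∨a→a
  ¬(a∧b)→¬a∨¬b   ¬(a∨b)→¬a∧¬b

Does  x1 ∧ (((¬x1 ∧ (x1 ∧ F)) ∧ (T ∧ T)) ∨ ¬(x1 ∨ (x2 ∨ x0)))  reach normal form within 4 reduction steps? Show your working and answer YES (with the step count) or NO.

Answer: NO — after 4 steps the term is x1 ∧ ¬(x1 ∨ (x2 ∨ x0)), not yet normal

Derivation:
  start: x1 ∧ (((¬x1 ∧ (x1 ∧ F)) ∧ (T ∧ T)) ∨ ¬(x1 ∨ (x2 ∨ x0)))
  step 1: x1 ∧ (((¬x1 ∧ F) ∧ (T ∧ T)) ∨ ¬(x1 ∨ (x2 ∨ x0)))
  step 2: x1 ∧ ((F ∧ (T ∧ T)) ∨ ¬(x1 ∨ (x2 ∨ x0)))
  step 3: x1 ∧ (F ∨ ¬(x1 ∨ (x2 ∨ x0)))
  step 4: x1 ∧ ¬(x1 ∨ (x2 ∨ x0))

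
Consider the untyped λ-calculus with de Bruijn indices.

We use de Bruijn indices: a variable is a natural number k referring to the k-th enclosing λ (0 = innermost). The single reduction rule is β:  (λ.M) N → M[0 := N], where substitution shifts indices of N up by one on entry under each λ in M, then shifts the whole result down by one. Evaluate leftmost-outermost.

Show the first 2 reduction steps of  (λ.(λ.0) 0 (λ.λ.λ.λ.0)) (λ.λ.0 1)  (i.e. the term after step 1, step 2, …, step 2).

  start: (λ.(λ.0) 0 (λ.λ.λ.λ.0)) (λ.λ.0 1)
  →1  (λ.0) (λ.λ.0 1) (λ.λ.λ.λ.0)
  →2  (λ.λ.0 1) (λ.λ.λ.λ.0)

Answer: after 2 steps: (λ.λ.0 1) (λ.λ.λ.λ.0)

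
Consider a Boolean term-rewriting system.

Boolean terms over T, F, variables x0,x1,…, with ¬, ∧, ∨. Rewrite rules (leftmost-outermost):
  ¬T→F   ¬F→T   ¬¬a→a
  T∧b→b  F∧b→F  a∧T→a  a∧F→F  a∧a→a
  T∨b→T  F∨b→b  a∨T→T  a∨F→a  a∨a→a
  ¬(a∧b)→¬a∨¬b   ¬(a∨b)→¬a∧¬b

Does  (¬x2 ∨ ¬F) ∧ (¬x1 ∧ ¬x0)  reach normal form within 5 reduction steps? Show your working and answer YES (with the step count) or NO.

  start: (¬x2 ∨ ¬F) ∧ (¬x1 ∧ ¬x0)
  [1] (¬x2 ∨ T) ∧ (¬x1 ∧ ¬x0)
  [2] T ∧ (¬x1 ∧ ¬x0)
  [3] ¬x1 ∧ ¬x0

Answer: YES — reaches normal form ¬x1 ∧ ¬x0 in 3 ≤ 5 steps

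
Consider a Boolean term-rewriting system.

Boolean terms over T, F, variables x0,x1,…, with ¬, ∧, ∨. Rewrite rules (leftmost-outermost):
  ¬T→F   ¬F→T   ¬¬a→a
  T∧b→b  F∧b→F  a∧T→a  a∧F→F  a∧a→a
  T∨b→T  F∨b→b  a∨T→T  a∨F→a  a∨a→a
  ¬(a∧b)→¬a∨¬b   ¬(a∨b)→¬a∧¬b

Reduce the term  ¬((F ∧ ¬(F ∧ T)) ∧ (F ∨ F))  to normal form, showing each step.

  start: ¬((F ∧ ¬(F ∧ T)) ∧ (F ∨ F))
  [1] ¬(F ∧ ¬(F ∧ T)) ∨ ¬(F ∨ F)
  [2] (¬F ∨ ¬¬(F ∧ T)) ∨ ¬(F ∨ F)
  [3] (T ∨ ¬¬(F ∧ T)) ∨ ¬(F ∨ F)
  [4] T ∨ ¬(F ∨ F)
  [5] T

Answer: normal form = T  (in 5 steps)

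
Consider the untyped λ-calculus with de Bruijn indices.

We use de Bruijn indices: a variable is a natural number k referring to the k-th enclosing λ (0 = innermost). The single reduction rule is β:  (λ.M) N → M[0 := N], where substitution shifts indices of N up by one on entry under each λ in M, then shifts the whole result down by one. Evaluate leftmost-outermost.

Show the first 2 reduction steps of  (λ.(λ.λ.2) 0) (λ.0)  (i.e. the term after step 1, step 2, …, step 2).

  start: (λ.(λ.λ.2) 0) (λ.0)
  →1  (λ.λ.λ.0) (λ.0)
  →2  λ.λ.0

Answer: after 2 steps: λ.λ.0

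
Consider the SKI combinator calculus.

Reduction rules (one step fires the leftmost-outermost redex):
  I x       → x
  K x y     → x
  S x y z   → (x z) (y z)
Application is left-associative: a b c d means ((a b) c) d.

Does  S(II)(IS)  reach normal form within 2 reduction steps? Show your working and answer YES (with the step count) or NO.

  start: S(II)(IS)
  [1] SI(IS)
  [2] SIS

Answer: YES — reaches normal form SIS in 2 ≤ 2 steps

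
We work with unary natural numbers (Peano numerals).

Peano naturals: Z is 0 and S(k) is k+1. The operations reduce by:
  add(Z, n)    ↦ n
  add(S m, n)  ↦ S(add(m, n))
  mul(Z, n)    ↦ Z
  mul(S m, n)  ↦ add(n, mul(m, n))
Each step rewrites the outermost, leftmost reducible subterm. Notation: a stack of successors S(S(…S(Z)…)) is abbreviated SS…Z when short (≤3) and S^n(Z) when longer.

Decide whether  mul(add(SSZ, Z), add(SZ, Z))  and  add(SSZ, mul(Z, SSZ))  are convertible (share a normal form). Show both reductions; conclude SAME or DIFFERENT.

Term A:
  start: mul(add(SSZ, Z), add(SZ, Z))
  step 1: mul(S(add(SZ, Z)), add(SZ, Z))
  step 2: add(add(SZ, Z), mul(add(SZ, Z), add(SZ, Z)))
  step 3: add(S(add(Z, Z)), mul(add(SZ, Z), add(SZ, Z)))
  step 4: S(add(add(Z, Z), mul(add(SZ, Z), add(SZ, Z))))
  step 5: S(add(Z, mul(add(SZ, Z), add(SZ, Z))))
  step 6: S(mul(add(SZ, Z), add(SZ, Z)))
  step 7: S(mul(S(add(Z, Z)), add(SZ, Z)))
  step 8: S(add(add(SZ, Z), mul(add(Z, Z), add(SZ, Z))))
  step 9: S(add(S(add(Z, Z)), mul(add(Z, Z), add(SZ, Z))))
  step 10: S(S(add(add(Z, Z), mul(add(Z, Z), add(SZ, Z)))))
  step 11: S(S(add(Z, mul(add(Z, Z), add(SZ, Z)))))
  step 12: S(S(mul(add(Z, Z), add(SZ, Z))))
  step 13: S(S(mul(Z, add(SZ, Z))))
  step 14: SSZ

Term B:
  start: add(SSZ, mul(Z, SSZ))
  step 1: S(add(SZ, mul(Z, SSZ)))
  step 2: S(S(add(Z, mul(Z, SSZ))))
  step 3: S(S(mul(Z, SSZ)))
  step 4: SSZ

Answer: SAME — A ⇓ SSZ, B ⇓ SSZ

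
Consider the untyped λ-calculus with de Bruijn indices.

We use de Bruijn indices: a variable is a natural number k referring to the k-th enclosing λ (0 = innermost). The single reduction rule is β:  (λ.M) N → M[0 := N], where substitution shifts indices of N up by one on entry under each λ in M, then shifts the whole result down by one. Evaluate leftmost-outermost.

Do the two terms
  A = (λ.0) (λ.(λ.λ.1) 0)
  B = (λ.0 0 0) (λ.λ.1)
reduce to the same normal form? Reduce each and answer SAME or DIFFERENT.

Answer: SAME — A ⇓ λ.λ.1, B ⇓ λ.λ.1

Reduction:
Term A:
  start: (λ.0) (λ.(λ.λ.1) 0)
  [1] λ.(λ.λ.1) 0
  [2] λ.λ.1

Term B:
  start: (λ.0 0 0) (λ.λ.1)
  [1] (λ.λ.1) (λ.λ.1) (λ.λ.1)
  [2] (λ.λ.λ.1) (λ.λ.1)
  [3] λ.λ.1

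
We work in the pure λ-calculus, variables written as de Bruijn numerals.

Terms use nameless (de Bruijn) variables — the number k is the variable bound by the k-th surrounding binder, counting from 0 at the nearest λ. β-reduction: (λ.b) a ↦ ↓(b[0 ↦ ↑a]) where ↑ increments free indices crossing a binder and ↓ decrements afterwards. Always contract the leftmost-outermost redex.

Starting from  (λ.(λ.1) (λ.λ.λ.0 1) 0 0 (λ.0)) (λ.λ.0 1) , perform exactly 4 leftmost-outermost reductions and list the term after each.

  start: (λ.(λ.1) (λ.λ.λ.0 1) 0 0 (λ.0)) (λ.λ.0 1)
  step 1: (λ.λ.λ.0 1) (λ.λ.λ.0 1) (λ.λ.0 1) (λ.λ.0 1) (λ.0)
  step 2: (λ.λ.0 1) (λ.λ.0 1) (λ.λ.0 1) (λ.0)
  step 3: (λ.0 (λ.λ.0 1)) (λ.λ.0 1) (λ.0)
  step 4: (λ.λ.0 1) (λ.λ.0 1) (λ.0)

Answer: after 4 steps: (λ.λ.0 1) (λ.λ.0 1) (λ.0)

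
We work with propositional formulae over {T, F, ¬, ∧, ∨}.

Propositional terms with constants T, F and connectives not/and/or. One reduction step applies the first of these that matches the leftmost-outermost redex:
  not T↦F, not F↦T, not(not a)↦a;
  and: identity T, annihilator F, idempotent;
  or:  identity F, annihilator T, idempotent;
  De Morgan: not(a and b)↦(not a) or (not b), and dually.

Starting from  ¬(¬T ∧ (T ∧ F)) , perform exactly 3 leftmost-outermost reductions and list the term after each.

Answer: after 3 steps: T

Reduction:
  start: ¬(¬T ∧ (T ∧ F))
  →1  ¬¬T ∨ ¬(T ∧ F)
  →2  T ∨ ¬(T ∧ F)
  →3  T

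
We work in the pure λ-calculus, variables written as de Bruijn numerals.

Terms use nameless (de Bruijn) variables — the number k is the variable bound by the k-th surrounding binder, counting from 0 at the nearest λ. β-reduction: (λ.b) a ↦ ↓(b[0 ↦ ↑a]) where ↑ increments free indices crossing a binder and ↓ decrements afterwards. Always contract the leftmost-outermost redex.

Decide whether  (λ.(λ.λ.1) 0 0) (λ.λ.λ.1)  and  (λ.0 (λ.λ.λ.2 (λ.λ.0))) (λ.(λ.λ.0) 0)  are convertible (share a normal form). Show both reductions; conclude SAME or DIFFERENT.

Term A:
  start: (λ.(λ.λ.1) 0 0) (λ.λ.λ.1)
  →1  (λ.λ.1) (λ.λ.λ.1) (λ.λ.λ.1)
  →2  (λ.λ.λ.λ.1) (λ.λ.λ.1)
  →3  λ.λ.λ.1

Term B:
  start: (λ.0 (λ.λ.λ.2 (λ.λ.0))) (λ.(λ.λ.0) 0)
  →1  (λ.(λ.λ.0) 0) (λ.λ.λ.2 (λ.λ.0))
  →2  (λ.λ.0) (λ.λ.λ.2 (λ.λ.0))
  →3  λ.0

Answer: DIFFERENT — A ⇓ λ.λ.λ.1, B ⇓ λ.0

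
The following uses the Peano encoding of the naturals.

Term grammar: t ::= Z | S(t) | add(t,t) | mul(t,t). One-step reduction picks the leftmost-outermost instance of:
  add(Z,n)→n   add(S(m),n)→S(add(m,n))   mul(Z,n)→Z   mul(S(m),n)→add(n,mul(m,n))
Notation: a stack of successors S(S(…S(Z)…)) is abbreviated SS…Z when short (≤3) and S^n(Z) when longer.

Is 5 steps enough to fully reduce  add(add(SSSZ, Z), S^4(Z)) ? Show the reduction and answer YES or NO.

  start: add(add(SSSZ, Z), S^4(Z))
  [1] add(S(add(SSZ, Z)), S^4(Z))
  [2] S(add(add(SSZ, Z), S^4(Z)))
  [3] S(add(S(add(SZ, Z)), S^4(Z)))
  [4] S(S(add(add(SZ, Z), S^4(Z))))
  [5] S(S(add(S(add(Z, Z)), S^4(Z))))

Answer: NO — after 5 steps the term is S(S(add(S(add(Z, Z)), S^4(Z)))), not yet normal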